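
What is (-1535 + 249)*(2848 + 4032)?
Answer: -8847680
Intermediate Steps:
(-1535 + 249)*(2848 + 4032) = -1286*6880 = -8847680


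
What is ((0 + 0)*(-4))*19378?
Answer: 0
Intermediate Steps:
((0 + 0)*(-4))*19378 = (0*(-4))*19378 = 0*19378 = 0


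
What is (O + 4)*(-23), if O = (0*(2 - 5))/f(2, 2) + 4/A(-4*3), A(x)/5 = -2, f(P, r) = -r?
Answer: -414/5 ≈ -82.800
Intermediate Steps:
A(x) = -10 (A(x) = 5*(-2) = -10)
O = -⅖ (O = (0*(2 - 5))/((-1*2)) + 4/(-10) = (0*(-3))/(-2) + 4*(-⅒) = 0*(-½) - ⅖ = 0 - ⅖ = -⅖ ≈ -0.40000)
(O + 4)*(-23) = (-⅖ + 4)*(-23) = (18/5)*(-23) = -414/5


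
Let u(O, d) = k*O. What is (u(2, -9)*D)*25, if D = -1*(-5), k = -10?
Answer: -2500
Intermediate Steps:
u(O, d) = -10*O
D = 5
(u(2, -9)*D)*25 = (-10*2*5)*25 = -20*5*25 = -100*25 = -2500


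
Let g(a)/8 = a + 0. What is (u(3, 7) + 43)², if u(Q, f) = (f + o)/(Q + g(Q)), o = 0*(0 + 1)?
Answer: 1364224/729 ≈ 1871.4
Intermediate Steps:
g(a) = 8*a (g(a) = 8*(a + 0) = 8*a)
o = 0 (o = 0*1 = 0)
u(Q, f) = f/(9*Q) (u(Q, f) = (f + 0)/(Q + 8*Q) = f/((9*Q)) = f*(1/(9*Q)) = f/(9*Q))
(u(3, 7) + 43)² = ((⅑)*7/3 + 43)² = ((⅑)*7*(⅓) + 43)² = (7/27 + 43)² = (1168/27)² = 1364224/729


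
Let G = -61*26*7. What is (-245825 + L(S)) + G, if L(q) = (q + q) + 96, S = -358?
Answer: -257547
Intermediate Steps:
L(q) = 96 + 2*q (L(q) = 2*q + 96 = 96 + 2*q)
G = -11102 (G = -1586*7 = -11102)
(-245825 + L(S)) + G = (-245825 + (96 + 2*(-358))) - 11102 = (-245825 + (96 - 716)) - 11102 = (-245825 - 620) - 11102 = -246445 - 11102 = -257547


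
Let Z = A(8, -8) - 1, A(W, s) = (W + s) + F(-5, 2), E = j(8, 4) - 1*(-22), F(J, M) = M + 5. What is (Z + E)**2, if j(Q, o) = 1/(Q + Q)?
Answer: 201601/256 ≈ 787.50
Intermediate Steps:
F(J, M) = 5 + M
j(Q, o) = 1/(2*Q)
E = 353/16 (E = (1/2)/8 - 1*(-22) = (1/2)*(1/8) + 22 = 1/16 + 22 = 353/16 ≈ 22.063)
A(W, s) = 7 + W + s (A(W, s) = (W + s) + (5 + 2) = (W + s) + 7 = 7 + W + s)
Z = 6 (Z = (7 + 8 - 8) - 1 = 7 - 1 = 6)
(Z + E)**2 = (6 + 353/16)**2 = (449/16)**2 = 201601/256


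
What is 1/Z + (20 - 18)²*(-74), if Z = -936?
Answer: -277057/936 ≈ -296.00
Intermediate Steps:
1/Z + (20 - 18)²*(-74) = 1/(-936) + (20 - 18)²*(-74) = -1/936 + 2²*(-74) = -1/936 + 4*(-74) = -1/936 - 296 = -277057/936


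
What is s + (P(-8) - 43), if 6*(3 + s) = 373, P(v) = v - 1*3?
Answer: 31/6 ≈ 5.1667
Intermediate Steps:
P(v) = -3 + v (P(v) = v - 3 = -3 + v)
s = 355/6 (s = -3 + (⅙)*373 = -3 + 373/6 = 355/6 ≈ 59.167)
s + (P(-8) - 43) = 355/6 + ((-3 - 8) - 43) = 355/6 + (-11 - 43) = 355/6 - 54 = 31/6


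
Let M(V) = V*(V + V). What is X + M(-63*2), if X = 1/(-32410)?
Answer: 1029082319/32410 ≈ 31752.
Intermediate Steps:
X = -1/32410 ≈ -3.0855e-5
M(V) = 2*V² (M(V) = V*(2*V) = 2*V²)
X + M(-63*2) = -1/32410 + 2*(-63*2)² = -1/32410 + 2*(-126)² = -1/32410 + 2*15876 = -1/32410 + 31752 = 1029082319/32410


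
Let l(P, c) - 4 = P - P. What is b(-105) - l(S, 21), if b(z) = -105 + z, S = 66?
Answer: -214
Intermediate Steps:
l(P, c) = 4 (l(P, c) = 4 + (P - P) = 4 + 0 = 4)
b(-105) - l(S, 21) = (-105 - 105) - 1*4 = -210 - 4 = -214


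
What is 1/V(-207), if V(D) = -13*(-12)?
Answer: 1/156 ≈ 0.0064103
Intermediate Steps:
V(D) = 156
1/V(-207) = 1/156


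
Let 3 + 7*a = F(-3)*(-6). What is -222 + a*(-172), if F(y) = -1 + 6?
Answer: 4122/7 ≈ 588.86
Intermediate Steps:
F(y) = 5
a = -33/7 (a = -3/7 + (5*(-6))/7 = -3/7 + (⅐)*(-30) = -3/7 - 30/7 = -33/7 ≈ -4.7143)
-222 + a*(-172) = -222 - 33/7*(-172) = -222 + 5676/7 = 4122/7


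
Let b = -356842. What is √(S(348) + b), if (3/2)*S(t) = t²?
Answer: I*√276106 ≈ 525.46*I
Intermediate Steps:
S(t) = 2*t²/3
√(S(348) + b) = √((⅔)*348² - 356842) = √((⅔)*121104 - 356842) = √(80736 - 356842) = √(-276106) = I*√276106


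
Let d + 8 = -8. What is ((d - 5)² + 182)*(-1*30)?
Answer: -18690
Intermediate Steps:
d = -16 (d = -8 - 8 = -16)
((d - 5)² + 182)*(-1*30) = ((-16 - 5)² + 182)*(-1*30) = ((-21)² + 182)*(-30) = (441 + 182)*(-30) = 623*(-30) = -18690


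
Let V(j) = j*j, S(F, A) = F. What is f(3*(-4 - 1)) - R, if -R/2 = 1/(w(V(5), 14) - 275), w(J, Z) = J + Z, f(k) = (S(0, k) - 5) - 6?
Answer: -1299/118 ≈ -11.008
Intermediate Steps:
f(k) = -11 (f(k) = (0 - 5) - 6 = -5 - 6 = -11)
V(j) = j²
R = 1/118 (R = -2/((5² + 14) - 275) = -2/((25 + 14) - 275) = -2/(39 - 275) = -2/(-236) = -2*(-1/236) = 1/118 ≈ 0.0084746)
f(3*(-4 - 1)) - R = -11 - 1*1/118 = -11 - 1/118 = -1299/118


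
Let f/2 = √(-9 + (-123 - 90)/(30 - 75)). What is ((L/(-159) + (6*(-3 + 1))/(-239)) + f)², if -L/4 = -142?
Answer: -33656737072/7220380005 - 4283008*I*√15/570015 ≈ -4.6614 - 29.101*I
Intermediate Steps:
L = 568 (L = -4*(-142) = 568)
f = 16*I*√15/15 (f = 2*√(-9 + (-123 - 90)/(30 - 75)) = 2*√(-9 - 213/(-45)) = 2*√(-9 - 213*(-1/45)) = 2*√(-9 + 71/15) = 2*√(-64/15) = 2*(8*I*√15/15) = 16*I*√15/15 ≈ 4.1312*I)
((L/(-159) + (6*(-3 + 1))/(-239)) + f)² = ((568/(-159) + (6*(-3 + 1))/(-239)) + 16*I*√15/15)² = ((568*(-1/159) + (6*(-2))*(-1/239)) + 16*I*√15/15)² = ((-568/159 - 12*(-1/239)) + 16*I*√15/15)² = ((-568/159 + 12/239) + 16*I*√15/15)² = (-133844/38001 + 16*I*√15/15)²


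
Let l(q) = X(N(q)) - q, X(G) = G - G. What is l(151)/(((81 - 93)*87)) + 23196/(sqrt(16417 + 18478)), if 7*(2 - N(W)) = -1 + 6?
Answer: 151/1044 + 23196*sqrt(34895)/34895 ≈ 124.32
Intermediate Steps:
N(W) = 9/7 (N(W) = 2 - (-1 + 6)/7 = 2 - 1/7*5 = 2 - 5/7 = 9/7)
X(G) = 0
l(q) = -q (l(q) = 0 - q = -q)
l(151)/(((81 - 93)*87)) + 23196/(sqrt(16417 + 18478)) = (-1*151)/(((81 - 93)*87)) + 23196/(sqrt(16417 + 18478)) = -151/((-12*87)) + 23196/(sqrt(34895)) = -151/(-1044) + 23196*(sqrt(34895)/34895) = -151*(-1/1044) + 23196*sqrt(34895)/34895 = 151/1044 + 23196*sqrt(34895)/34895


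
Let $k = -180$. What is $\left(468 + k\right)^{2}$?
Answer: $82944$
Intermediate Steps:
$\left(468 + k\right)^{2} = \left(468 - 180\right)^{2} = 288^{2} = 82944$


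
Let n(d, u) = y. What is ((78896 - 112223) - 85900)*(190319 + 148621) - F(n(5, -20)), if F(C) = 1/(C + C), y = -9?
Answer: -727394388839/18 ≈ -4.0411e+10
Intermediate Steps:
n(d, u) = -9
F(C) = 1/(2*C)
((78896 - 112223) - 85900)*(190319 + 148621) - F(n(5, -20)) = ((78896 - 112223) - 85900)*(190319 + 148621) - 1/(2*(-9)) = (-33327 - 85900)*338940 - (-1)/(2*9) = -119227*338940 - 1*(-1/18) = -40410799380 + 1/18 = -727394388839/18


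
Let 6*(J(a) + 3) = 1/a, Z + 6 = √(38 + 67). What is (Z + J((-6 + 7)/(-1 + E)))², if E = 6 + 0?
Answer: 6181/36 - 49*√105/3 ≈ 4.3276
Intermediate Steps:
E = 6
Z = -6 + √105 (Z = -6 + √(38 + 67) = -6 + √105 ≈ 4.2469)
J(a) = -3 + 1/(6*a)
(Z + J((-6 + 7)/(-1 + E)))² = ((-6 + √105) + (-3 + 1/(6*(((-6 + 7)/(-1 + 6))))))² = ((-6 + √105) + (-3 + 1/(6*((1/5)))))² = ((-6 + √105) + (-3 + 1/(6*((1*(⅕))))))² = ((-6 + √105) + (-3 + 1/(6*(⅕))))² = ((-6 + √105) + (-3 + (⅙)*5))² = ((-6 + √105) + (-3 + ⅚))² = ((-6 + √105) - 13/6)² = (-49/6 + √105)²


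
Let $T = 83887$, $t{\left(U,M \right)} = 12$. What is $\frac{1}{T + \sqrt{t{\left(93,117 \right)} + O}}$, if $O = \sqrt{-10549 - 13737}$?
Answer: $\frac{1}{83887 + \sqrt{12 + i \sqrt{24286}}} \approx 1.1919 \cdot 10^{-5} - 1.2 \cdot 10^{-9} i$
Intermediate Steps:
$O = i \sqrt{24286}$ ($O = \sqrt{-24286} = i \sqrt{24286} \approx 155.84 i$)
$\frac{1}{T + \sqrt{t{\left(93,117 \right)} + O}} = \frac{1}{83887 + \sqrt{12 + i \sqrt{24286}}}$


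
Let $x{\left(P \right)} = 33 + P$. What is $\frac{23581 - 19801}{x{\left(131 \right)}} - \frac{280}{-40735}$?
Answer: $\frac{7701211}{334027} \approx 23.056$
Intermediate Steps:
$\frac{23581 - 19801}{x{\left(131 \right)}} - \frac{280}{-40735} = \frac{23581 - 19801}{33 + 131} - \frac{280}{-40735} = \frac{23581 - 19801}{164} - - \frac{56}{8147} = 3780 \cdot \frac{1}{164} + \frac{56}{8147} = \frac{945}{41} + \frac{56}{8147} = \frac{7701211}{334027}$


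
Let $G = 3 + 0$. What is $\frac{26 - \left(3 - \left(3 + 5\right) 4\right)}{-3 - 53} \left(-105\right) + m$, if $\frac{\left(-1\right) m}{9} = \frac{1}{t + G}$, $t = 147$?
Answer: $\frac{20613}{200} \approx 103.06$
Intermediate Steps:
$G = 3$
$m = - \frac{3}{50}$ ($m = - \frac{9}{147 + 3} = - \frac{9}{150} = \left(-9\right) \frac{1}{150} = - \frac{3}{50} \approx -0.06$)
$\frac{26 - \left(3 - \left(3 + 5\right) 4\right)}{-3 - 53} \left(-105\right) + m = \frac{26 - \left(3 - \left(3 + 5\right) 4\right)}{-3 - 53} \left(-105\right) - \frac{3}{50} = \frac{26 + \left(-3 + 8 \cdot 4\right)}{-56} \left(-105\right) - \frac{3}{50} = \left(26 + \left(-3 + 32\right)\right) \left(- \frac{1}{56}\right) \left(-105\right) - \frac{3}{50} = \left(26 + 29\right) \left(- \frac{1}{56}\right) \left(-105\right) - \frac{3}{50} = 55 \left(- \frac{1}{56}\right) \left(-105\right) - \frac{3}{50} = \left(- \frac{55}{56}\right) \left(-105\right) - \frac{3}{50} = \frac{825}{8} - \frac{3}{50} = \frac{20613}{200}$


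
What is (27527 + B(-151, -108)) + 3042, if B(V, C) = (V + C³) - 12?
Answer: -1229306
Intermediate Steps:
B(V, C) = -12 + V + C³
(27527 + B(-151, -108)) + 3042 = (27527 + (-12 - 151 + (-108)³)) + 3042 = (27527 + (-12 - 151 - 1259712)) + 3042 = (27527 - 1259875) + 3042 = -1232348 + 3042 = -1229306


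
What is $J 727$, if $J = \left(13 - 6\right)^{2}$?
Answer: $35623$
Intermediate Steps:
$J = 49$ ($J = 7^{2} = 49$)
$J 727 = 49 \cdot 727 = 35623$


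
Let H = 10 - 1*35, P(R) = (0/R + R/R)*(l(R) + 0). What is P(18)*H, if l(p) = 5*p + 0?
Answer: -2250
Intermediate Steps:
l(p) = 5*p
P(R) = 5*R (P(R) = (0/R + R/R)*(5*R + 0) = (0 + 1)*(5*R) = 1*(5*R) = 5*R)
H = -25 (H = 10 - 35 = -25)
P(18)*H = (5*18)*(-25) = 90*(-25) = -2250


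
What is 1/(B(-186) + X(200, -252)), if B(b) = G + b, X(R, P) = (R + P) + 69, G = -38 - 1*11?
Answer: -1/218 ≈ -0.0045872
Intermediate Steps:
G = -49 (G = -38 - 11 = -49)
X(R, P) = 69 + P + R (X(R, P) = (P + R) + 69 = 69 + P + R)
B(b) = -49 + b
1/(B(-186) + X(200, -252)) = 1/((-49 - 186) + (69 - 252 + 200)) = 1/(-235 + 17) = 1/(-218) = -1/218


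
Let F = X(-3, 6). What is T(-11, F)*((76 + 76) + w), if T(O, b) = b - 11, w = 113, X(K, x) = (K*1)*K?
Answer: -530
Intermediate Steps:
X(K, x) = K**2 (X(K, x) = K*K = K**2)
F = 9 (F = (-3)**2 = 9)
T(O, b) = -11 + b
T(-11, F)*((76 + 76) + w) = (-11 + 9)*((76 + 76) + 113) = -2*(152 + 113) = -2*265 = -530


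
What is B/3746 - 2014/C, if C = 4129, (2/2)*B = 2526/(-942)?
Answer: -1186216017/2428355738 ≈ -0.48849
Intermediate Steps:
B = -421/157 (B = 2526/(-942) = 2526*(-1/942) = -421/157 ≈ -2.6815)
B/3746 - 2014/C = -421/157/3746 - 2014/4129 = -421/157*1/3746 - 2014*1/4129 = -421/588122 - 2014/4129 = -1186216017/2428355738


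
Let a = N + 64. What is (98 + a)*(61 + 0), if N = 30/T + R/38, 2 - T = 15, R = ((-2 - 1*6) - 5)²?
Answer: 4946185/494 ≈ 10013.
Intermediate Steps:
R = 169 (R = ((-2 - 6) - 5)² = (-8 - 5)² = (-13)² = 169)
T = -13 (T = 2 - 1*15 = 2 - 15 = -13)
N = 1057/494 (N = 30/(-13) + 169/38 = 30*(-1/13) + 169*(1/38) = -30/13 + 169/38 = 1057/494 ≈ 2.1397)
a = 32673/494 (a = 1057/494 + 64 = 32673/494 ≈ 66.140)
(98 + a)*(61 + 0) = (98 + 32673/494)*(61 + 0) = (81085/494)*61 = 4946185/494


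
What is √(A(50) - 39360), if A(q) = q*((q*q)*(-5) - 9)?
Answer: I*√664810 ≈ 815.36*I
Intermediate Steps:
A(q) = q*(-9 - 5*q²) (A(q) = q*(q²*(-5) - 9) = q*(-5*q² - 9) = q*(-9 - 5*q²))
√(A(50) - 39360) = √(-1*50*(9 + 5*50²) - 39360) = √(-1*50*(9 + 5*2500) - 39360) = √(-1*50*(9 + 12500) - 39360) = √(-1*50*12509 - 39360) = √(-625450 - 39360) = √(-664810) = I*√664810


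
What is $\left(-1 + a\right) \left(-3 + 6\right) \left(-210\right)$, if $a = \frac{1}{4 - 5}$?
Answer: $1260$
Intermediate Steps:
$a = -1$ ($a = \frac{1}{-1} = -1$)
$\left(-1 + a\right) \left(-3 + 6\right) \left(-210\right) = \left(-1 - 1\right) \left(-3 + 6\right) \left(-210\right) = \left(-2\right) 3 \left(-210\right) = \left(-6\right) \left(-210\right) = 1260$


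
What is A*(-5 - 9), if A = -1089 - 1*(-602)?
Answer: 6818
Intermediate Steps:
A = -487 (A = -1089 + 602 = -487)
A*(-5 - 9) = -487*(-5 - 9) = -487*(-14) = 6818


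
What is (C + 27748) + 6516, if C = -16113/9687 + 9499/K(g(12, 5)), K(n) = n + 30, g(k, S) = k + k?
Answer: 6004858861/174366 ≈ 34438.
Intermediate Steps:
g(k, S) = 2*k
K(n) = 30 + n
C = 30382237/174366 (C = -16113/9687 + 9499/(30 + 2*12) = -16113*1/9687 + 9499/(30 + 24) = -5371/3229 + 9499/54 = 30382237/174366 ≈ 174.24)
(C + 27748) + 6516 = (30382237/174366 + 27748) + 6516 = 4868690005/174366 + 6516 = 6004858861/174366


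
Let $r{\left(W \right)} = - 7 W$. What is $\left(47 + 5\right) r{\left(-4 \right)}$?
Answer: $1456$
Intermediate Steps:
$\left(47 + 5\right) r{\left(-4 \right)} = \left(47 + 5\right) \left(\left(-7\right) \left(-4\right)\right) = 52 \cdot 28 = 1456$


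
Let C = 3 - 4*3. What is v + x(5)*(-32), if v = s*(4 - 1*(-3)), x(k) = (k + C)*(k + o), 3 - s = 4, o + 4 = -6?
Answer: -647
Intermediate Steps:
o = -10 (o = -4 - 6 = -10)
s = -1 (s = 3 - 1*4 = 3 - 4 = -1)
C = -9 (C = 3 - 12 = -9)
x(k) = (-10 + k)*(-9 + k) (x(k) = (k - 9)*(k - 10) = (-9 + k)*(-10 + k) = (-10 + k)*(-9 + k))
v = -7 (v = -(4 - 1*(-3)) = -(4 + 3) = -1*7 = -7)
v + x(5)*(-32) = -7 + (90 + 5² - 19*5)*(-32) = -7 + (90 + 25 - 95)*(-32) = -7 + 20*(-32) = -7 - 640 = -647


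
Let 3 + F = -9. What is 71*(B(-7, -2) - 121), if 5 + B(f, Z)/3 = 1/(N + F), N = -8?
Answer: -193333/20 ≈ -9666.7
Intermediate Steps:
F = -12 (F = -3 - 9 = -12)
B(f, Z) = -303/20 (B(f, Z) = -15 + 3/(-8 - 12) = -15 + 3/(-20) = -15 + 3*(-1/20) = -15 - 3/20 = -303/20)
71*(B(-7, -2) - 121) = 71*(-303/20 - 121) = 71*(-2723/20) = -193333/20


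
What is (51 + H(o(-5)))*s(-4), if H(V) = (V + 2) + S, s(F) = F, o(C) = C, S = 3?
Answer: -204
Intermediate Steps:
H(V) = 5 + V (H(V) = (V + 2) + 3 = (2 + V) + 3 = 5 + V)
(51 + H(o(-5)))*s(-4) = (51 + (5 - 5))*(-4) = (51 + 0)*(-4) = 51*(-4) = -204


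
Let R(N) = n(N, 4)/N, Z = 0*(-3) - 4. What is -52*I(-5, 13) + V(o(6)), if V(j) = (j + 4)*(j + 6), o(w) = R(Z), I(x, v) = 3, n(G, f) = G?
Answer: -121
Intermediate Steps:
Z = -4 (Z = 0 - 4 = -4)
R(N) = 1 (R(N) = N/N = 1)
o(w) = 1
V(j) = (4 + j)*(6 + j)
-52*I(-5, 13) + V(o(6)) = -52*3 + (24 + 1² + 10*1) = -156 + (24 + 1 + 10) = -156 + 35 = -121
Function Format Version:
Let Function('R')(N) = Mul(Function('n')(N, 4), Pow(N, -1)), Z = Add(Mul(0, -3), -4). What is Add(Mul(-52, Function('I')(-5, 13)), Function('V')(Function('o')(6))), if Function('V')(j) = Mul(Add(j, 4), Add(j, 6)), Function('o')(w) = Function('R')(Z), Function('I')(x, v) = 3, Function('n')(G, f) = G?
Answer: -121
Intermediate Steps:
Z = -4 (Z = Add(0, -4) = -4)
Function('R')(N) = 1 (Function('R')(N) = Mul(N, Pow(N, -1)) = 1)
Function('o')(w) = 1
Function('V')(j) = Mul(Add(4, j), Add(6, j))
Add(Mul(-52, Function('I')(-5, 13)), Function('V')(Function('o')(6))) = Add(Mul(-52, 3), Add(24, Pow(1, 2), Mul(10, 1))) = Add(-156, Add(24, 1, 10)) = Add(-156, 35) = -121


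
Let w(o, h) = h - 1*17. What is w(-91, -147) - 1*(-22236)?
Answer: 22072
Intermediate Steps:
w(o, h) = -17 + h (w(o, h) = h - 17 = -17 + h)
w(-91, -147) - 1*(-22236) = (-17 - 147) - 1*(-22236) = -164 + 22236 = 22072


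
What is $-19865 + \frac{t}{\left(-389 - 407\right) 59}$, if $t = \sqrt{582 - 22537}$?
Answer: $-19865 - \frac{i \sqrt{21955}}{46964} \approx -19865.0 - 0.003155 i$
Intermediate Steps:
$t = i \sqrt{21955}$ ($t = \sqrt{-21955} = i \sqrt{21955} \approx 148.17 i$)
$-19865 + \frac{t}{\left(-389 - 407\right) 59} = -19865 + \frac{i \sqrt{21955}}{\left(-389 - 407\right) 59} = -19865 + \frac{i \sqrt{21955}}{\left(-796\right) 59} = -19865 + \frac{i \sqrt{21955}}{-46964} = -19865 + i \sqrt{21955} \left(- \frac{1}{46964}\right) = -19865 - \frac{i \sqrt{21955}}{46964}$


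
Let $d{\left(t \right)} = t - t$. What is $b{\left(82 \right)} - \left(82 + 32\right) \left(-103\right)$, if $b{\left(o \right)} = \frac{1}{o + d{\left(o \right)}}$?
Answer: $\frac{962845}{82} \approx 11742.0$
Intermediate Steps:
$d{\left(t \right)} = 0$
$b{\left(o \right)} = \frac{1}{o}$ ($b{\left(o \right)} = \frac{1}{o + 0} = \frac{1}{o}$)
$b{\left(82 \right)} - \left(82 + 32\right) \left(-103\right) = \frac{1}{82} - \left(82 + 32\right) \left(-103\right) = \frac{1}{82} - 114 \left(-103\right) = \frac{1}{82} - -11742 = \frac{1}{82} + 11742 = \frac{962845}{82}$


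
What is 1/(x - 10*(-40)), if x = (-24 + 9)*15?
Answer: 1/175 ≈ 0.0057143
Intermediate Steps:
x = -225 (x = -15*15 = -225)
1/(x - 10*(-40)) = 1/(-225 - 10*(-40)) = 1/(-225 + 400) = 1/175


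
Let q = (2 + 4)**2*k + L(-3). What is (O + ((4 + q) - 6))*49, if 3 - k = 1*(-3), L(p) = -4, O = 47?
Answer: 12593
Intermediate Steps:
k = 6 (k = 3 - (-3) = 3 - 1*(-3) = 3 + 3 = 6)
q = 212 (q = (2 + 4)**2*6 - 4 = 6**2*6 - 4 = 36*6 - 4 = 216 - 4 = 212)
(O + ((4 + q) - 6))*49 = (47 + ((4 + 212) - 6))*49 = (47 + (216 - 6))*49 = (47 + 210)*49 = 257*49 = 12593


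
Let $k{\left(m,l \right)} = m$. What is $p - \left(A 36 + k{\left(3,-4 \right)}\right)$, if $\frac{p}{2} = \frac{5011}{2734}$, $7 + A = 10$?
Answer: $- \frac{146726}{1367} \approx -107.33$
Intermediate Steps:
$A = 3$ ($A = -7 + 10 = 3$)
$p = \frac{5011}{1367}$ ($p = 2 \cdot \frac{5011}{2734} = \frac{5011}{1367} \approx 3.6657$)
$p - \left(A 36 + k{\left(3,-4 \right)}\right) = \frac{5011}{1367} - \left(3 \cdot 36 + 3\right) = \frac{5011}{1367} - \left(108 + 3\right) = \frac{5011}{1367} - 111 = - \frac{146726}{1367}$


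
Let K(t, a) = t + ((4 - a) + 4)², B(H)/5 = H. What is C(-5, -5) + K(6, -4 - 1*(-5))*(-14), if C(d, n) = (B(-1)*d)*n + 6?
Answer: -889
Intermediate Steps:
B(H) = 5*H
C(d, n) = 6 - 5*d*n (C(d, n) = ((5*(-1))*d)*n + 6 = (-5*d)*n + 6 = -5*d*n + 6 = 6 - 5*d*n)
K(t, a) = t + (8 - a)²
C(-5, -5) + K(6, -4 - 1*(-5))*(-14) = (6 - 5*(-5)*(-5)) + (6 + (-8 + (-4 - 1*(-5)))²)*(-14) = (6 - 125) + (6 + (-8 + (-4 + 5))²)*(-14) = -119 + (6 + (-8 + 1)²)*(-14) = -119 + (6 + (-7)²)*(-14) = -119 + (6 + 49)*(-14) = -119 + 55*(-14) = -119 - 770 = -889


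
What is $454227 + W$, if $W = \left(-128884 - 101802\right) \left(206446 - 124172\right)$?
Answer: $-18979005737$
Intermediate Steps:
$W = -18979459964$ ($W = \left(-230686\right) 82274 = -18979459964$)
$454227 + W = 454227 - 18979459964 = -18979005737$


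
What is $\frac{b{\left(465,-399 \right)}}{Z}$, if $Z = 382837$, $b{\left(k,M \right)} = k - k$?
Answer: $0$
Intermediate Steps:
$b{\left(k,M \right)} = 0$
$\frac{b{\left(465,-399 \right)}}{Z} = \frac{0}{382837} = 0 \cdot \frac{1}{382837} = 0$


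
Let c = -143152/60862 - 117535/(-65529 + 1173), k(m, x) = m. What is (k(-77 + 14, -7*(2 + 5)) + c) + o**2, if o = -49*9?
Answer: 380750571434777/1958417436 ≈ 1.9442e+5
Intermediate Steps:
o = -441
c = -1029637471/1958417436 (c = -143152*1/60862 - 117535/(-64356) = -71576/30431 - 117535*(-1/64356) = -71576/30431 + 117535/64356 = -1029637471/1958417436 ≈ -0.52575)
(k(-77 + 14, -7*(2 + 5)) + c) + o**2 = ((-77 + 14) - 1029637471/1958417436) + (-441)**2 = (-63 - 1029637471/1958417436) + 194481 = -124409935939/1958417436 + 194481 = 380750571434777/1958417436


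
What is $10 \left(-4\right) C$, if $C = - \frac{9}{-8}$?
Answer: $-45$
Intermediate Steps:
$C = \frac{9}{8}$ ($C = \left(-9\right) \left(- \frac{1}{8}\right) = \frac{9}{8} \approx 1.125$)
$10 \left(-4\right) C = 10 \left(-4\right) \frac{9}{8} = \left(-40\right) \frac{9}{8} = -45$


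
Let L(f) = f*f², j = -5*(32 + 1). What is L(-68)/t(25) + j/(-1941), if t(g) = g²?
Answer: -203403129/404375 ≈ -503.01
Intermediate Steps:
j = -165 (j = -5*33 = -165)
L(f) = f³
L(-68)/t(25) + j/(-1941) = (-68)³/(25²) - 165/(-1941) = -314432/625 - 165*(-1/1941) = -314432*1/625 + 55/647 = -314432/625 + 55/647 = -203403129/404375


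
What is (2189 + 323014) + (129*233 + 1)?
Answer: 355261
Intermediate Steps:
(2189 + 323014) + (129*233 + 1) = 325203 + (30057 + 1) = 325203 + 30058 = 355261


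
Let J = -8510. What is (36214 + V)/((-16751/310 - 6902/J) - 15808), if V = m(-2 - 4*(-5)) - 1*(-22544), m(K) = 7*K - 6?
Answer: -15532605180/4184349619 ≈ -3.7121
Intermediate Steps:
m(K) = -6 + 7*K
V = 22664 (V = (-6 + 7*(-2 - 4*(-5))) - 1*(-22544) = (-6 + 7*(-2 + 20)) + 22544 = (-6 + 7*18) + 22544 = (-6 + 126) + 22544 = 120 + 22544 = 22664)
(36214 + V)/((-16751/310 - 6902/J) - 15808) = (36214 + 22664)/((-16751/310 - 6902/(-8510)) - 15808) = 58878/((-16751*1/310 - 6902*(-1/8510)) - 15808) = 58878/((-16751/310 + 3451/4255) - 15808) = 58878/(-14041139/263810 - 15808) = 58878/(-4184349619/263810) = 58878*(-263810/4184349619) = -15532605180/4184349619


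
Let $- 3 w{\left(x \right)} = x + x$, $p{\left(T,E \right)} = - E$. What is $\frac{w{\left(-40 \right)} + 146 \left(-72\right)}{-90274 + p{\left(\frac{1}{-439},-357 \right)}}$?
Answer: $\frac{31456}{269751} \approx 0.11661$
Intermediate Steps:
$w{\left(x \right)} = - \frac{2 x}{3}$ ($w{\left(x \right)} = - \frac{x + x}{3} = - \frac{2 x}{3}$)
$\frac{w{\left(-40 \right)} + 146 \left(-72\right)}{-90274 + p{\left(\frac{1}{-439},-357 \right)}} = \frac{\left(- \frac{2}{3}\right) \left(-40\right) + 146 \left(-72\right)}{-90274 - -357} = \frac{\frac{80}{3} - 10512}{-90274 + 357} = - \frac{31456}{3 \left(-89917\right)} = \left(- \frac{31456}{3}\right) \left(- \frac{1}{89917}\right) = \frac{31456}{269751}$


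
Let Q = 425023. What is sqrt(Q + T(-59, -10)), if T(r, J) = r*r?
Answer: 2*sqrt(107126) ≈ 654.60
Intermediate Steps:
T(r, J) = r**2
sqrt(Q + T(-59, -10)) = sqrt(425023 + (-59)**2) = sqrt(425023 + 3481) = sqrt(428504) = 2*sqrt(107126)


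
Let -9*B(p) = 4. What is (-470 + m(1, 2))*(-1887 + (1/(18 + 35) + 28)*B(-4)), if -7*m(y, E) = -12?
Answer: 329999538/371 ≈ 8.8949e+5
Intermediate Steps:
m(y, E) = 12/7 (m(y, E) = -⅐*(-12) = 12/7)
B(p) = -4/9 (B(p) = -⅑*4 = -4/9)
(-470 + m(1, 2))*(-1887 + (1/(18 + 35) + 28)*B(-4)) = (-470 + 12/7)*(-1887 + (1/(18 + 35) + 28)*(-4/9)) = -3278*(-1887 + (1/53 + 28)*(-4/9))/7 = -3278*(-1887 + (1485/53)*(-4/9))/7 = -3278*(-1887 - 660/53)/7 = -3278/7*(-100671/53) = 329999538/371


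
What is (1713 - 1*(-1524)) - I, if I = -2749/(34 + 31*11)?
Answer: 1216624/375 ≈ 3244.3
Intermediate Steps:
I = -2749/375 (I = -2749/(34 + 341) = -2749/375 ≈ -7.3307)
(1713 - 1*(-1524)) - I = (1713 - 1*(-1524)) - 1*(-2749/375) = (1713 + 1524) + 2749/375 = 3237 + 2749/375 = 1216624/375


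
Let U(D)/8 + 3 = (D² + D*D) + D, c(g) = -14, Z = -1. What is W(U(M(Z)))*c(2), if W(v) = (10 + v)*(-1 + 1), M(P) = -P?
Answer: 0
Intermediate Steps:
U(D) = -24 + 8*D + 16*D² (U(D) = -24 + 8*((D² + D*D) + D) = -24 + 8*((D² + D²) + D) = -24 + 8*(2*D² + D) = -24 + 8*(D + 2*D²) = -24 + (8*D + 16*D²) = -24 + 8*D + 16*D²)
W(v) = 0 (W(v) = (10 + v)*0 = 0)
W(U(M(Z)))*c(2) = 0*(-14) = 0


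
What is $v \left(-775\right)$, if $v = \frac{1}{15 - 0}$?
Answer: $- \frac{155}{3} \approx -51.667$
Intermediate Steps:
$v = \frac{1}{15}$ ($v = \frac{1}{15 + 0} = \frac{1}{15} \approx 0.066667$)
$v \left(-775\right) = \frac{1}{15} \left(-775\right) = - \frac{155}{3}$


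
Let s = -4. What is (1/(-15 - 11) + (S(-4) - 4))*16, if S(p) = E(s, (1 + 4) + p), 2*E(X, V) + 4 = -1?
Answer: -1360/13 ≈ -104.62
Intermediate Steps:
E(X, V) = -5/2 (E(X, V) = -2 + (½)*(-1) = -2 - ½ = -5/2)
S(p) = -5/2
(1/(-15 - 11) + (S(-4) - 4))*16 = (1/(-15 - 11) + (-5/2 - 4))*16 = (1/(-26) - 13/2)*16 = (-1/26 - 13/2)*16 = -85/13*16 = -1360/13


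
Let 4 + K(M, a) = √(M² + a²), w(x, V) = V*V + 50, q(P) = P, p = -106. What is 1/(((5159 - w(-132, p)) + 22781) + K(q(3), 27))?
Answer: 925/15401209 - √82/92407254 ≈ 5.9962e-5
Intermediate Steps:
w(x, V) = 50 + V² (w(x, V) = V² + 50 = 50 + V²)
K(M, a) = -4 + √(M² + a²)
1/(((5159 - w(-132, p)) + 22781) + K(q(3), 27)) = 1/(((5159 - (50 + (-106)²)) + 22781) + (-4 + √(3² + 27²))) = 1/(((5159 - (50 + 11236)) + 22781) + (-4 + √(9 + 729))) = 1/(((5159 - 1*11286) + 22781) + (-4 + √738)) = 1/(((5159 - 11286) + 22781) + (-4 + 3*√82)) = 1/((-6127 + 22781) + (-4 + 3*√82)) = 1/(16654 + (-4 + 3*√82)) = 1/(16650 + 3*√82)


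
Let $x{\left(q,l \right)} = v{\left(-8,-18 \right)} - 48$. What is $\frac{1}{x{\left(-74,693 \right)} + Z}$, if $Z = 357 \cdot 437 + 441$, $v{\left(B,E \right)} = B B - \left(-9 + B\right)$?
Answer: $\frac{1}{156483} \approx 6.3905 \cdot 10^{-6}$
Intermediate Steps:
$v{\left(B,E \right)} = 9 + B^{2} - B$ ($v{\left(B,E \right)} = B^{2} - \left(-9 + B\right) = 9 + B^{2} - B$)
$x{\left(q,l \right)} = 33$ ($x{\left(q,l \right)} = \left(9 + \left(-8\right)^{2} - -8\right) - 48 = \left(9 + 64 + 8\right) - 48 = 81 - 48 = 33$)
$Z = 156450$ ($Z = 156009 + 441 = 156450$)
$\frac{1}{x{\left(-74,693 \right)} + Z} = \frac{1}{33 + 156450} = \frac{1}{156483}$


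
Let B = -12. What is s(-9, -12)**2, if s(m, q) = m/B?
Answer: 9/16 ≈ 0.56250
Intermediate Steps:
s(m, q) = -m/12 (s(m, q) = m/(-12) = m*(-1/12) = -m/12)
s(-9, -12)**2 = (-1/12*(-9))**2 = (3/4)**2 = 9/16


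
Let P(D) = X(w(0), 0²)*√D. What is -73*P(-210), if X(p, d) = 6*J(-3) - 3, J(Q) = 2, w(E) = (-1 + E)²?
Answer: -657*I*√210 ≈ -9520.8*I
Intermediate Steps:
X(p, d) = 9 (X(p, d) = 6*2 - 3 = 12 - 3 = 9)
P(D) = 9*√D
-73*P(-210) = -657*√(-210) = -657*I*√210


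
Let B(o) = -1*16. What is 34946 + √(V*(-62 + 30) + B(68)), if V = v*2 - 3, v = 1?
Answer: 34950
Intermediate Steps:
V = -1 (V = 1*2 - 3 = 2 - 3 = -1)
B(o) = -16
34946 + √(V*(-62 + 30) + B(68)) = 34946 + √(-(-62 + 30) - 16) = 34946 + √(-1*(-32) - 16) = 34946 + √(32 - 16) = 34946 + √16 = 34946 + 4 = 34950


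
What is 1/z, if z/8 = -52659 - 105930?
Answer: -1/1268712 ≈ -7.8820e-7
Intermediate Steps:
z = -1268712 (z = 8*(-52659 - 105930) = 8*(-158589) = -1268712)
1/z = 1/(-1268712) = -1/1268712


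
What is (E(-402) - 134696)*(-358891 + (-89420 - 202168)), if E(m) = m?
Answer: 87878411942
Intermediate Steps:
(E(-402) - 134696)*(-358891 + (-89420 - 202168)) = (-402 - 134696)*(-358891 + (-89420 - 202168)) = -135098*(-358891 - 291588) = -135098*(-650479) = 87878411942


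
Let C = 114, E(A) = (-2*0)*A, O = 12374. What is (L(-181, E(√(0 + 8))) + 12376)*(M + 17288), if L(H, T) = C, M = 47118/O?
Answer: 1336235343350/6187 ≈ 2.1597e+8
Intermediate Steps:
M = 23559/6187 (M = 47118/12374 = 47118*(1/12374) = 23559/6187 ≈ 3.8078)
E(A) = 0 (E(A) = 0*A = 0)
L(H, T) = 114
(L(-181, E(√(0 + 8))) + 12376)*(M + 17288) = (114 + 12376)*(23559/6187 + 17288) = 12490*(106984415/6187) = 1336235343350/6187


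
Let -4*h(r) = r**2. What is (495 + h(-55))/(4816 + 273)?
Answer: -1045/20356 ≈ -0.051336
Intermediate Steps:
h(r) = -r**2/4
(495 + h(-55))/(4816 + 273) = (495 - 1/4*(-55)**2)/(4816 + 273) = (495 - 1/4*3025)/5089 = (495 - 3025/4)*(1/5089) = -1045/4*1/5089 = -1045/20356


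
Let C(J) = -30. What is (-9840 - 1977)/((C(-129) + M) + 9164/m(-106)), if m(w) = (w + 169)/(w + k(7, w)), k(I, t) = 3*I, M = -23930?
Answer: 744471/2288420 ≈ 0.32532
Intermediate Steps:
m(w) = (169 + w)/(21 + w) (m(w) = (w + 169)/(w + 3*7) = (169 + w)/(w + 21) = (169 + w)/(21 + w))
(-9840 - 1977)/((C(-129) + M) + 9164/m(-106)) = (-9840 - 1977)/((-30 - 23930) + 9164/(((169 - 106)/(21 - 106)))) = -11817/(-23960 + 9164/((63/(-85)))) = -11817/(-23960 + 9164/((-1/85*63))) = -11817/(-23960 + 9164/(-63/85)) = -11817/(-23960 + 9164*(-85/63)) = -11817/(-23960 - 778940/63) = -11817/(-2288420/63) = -11817*(-63/2288420) = 744471/2288420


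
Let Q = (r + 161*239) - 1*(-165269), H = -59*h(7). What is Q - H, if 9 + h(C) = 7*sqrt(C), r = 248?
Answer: 203465 + 413*sqrt(7) ≈ 2.0456e+5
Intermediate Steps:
h(C) = -9 + 7*sqrt(C)
H = 531 - 413*sqrt(7) (H = -59*(-9 + 7*sqrt(7)) = 531 - 413*sqrt(7) ≈ -561.70)
Q = 203996 (Q = (248 + 161*239) - 1*(-165269) = (248 + 38479) + 165269 = 38727 + 165269 = 203996)
Q - H = 203996 - (531 - 413*sqrt(7)) = 203996 + (-531 + 413*sqrt(7)) = 203465 + 413*sqrt(7)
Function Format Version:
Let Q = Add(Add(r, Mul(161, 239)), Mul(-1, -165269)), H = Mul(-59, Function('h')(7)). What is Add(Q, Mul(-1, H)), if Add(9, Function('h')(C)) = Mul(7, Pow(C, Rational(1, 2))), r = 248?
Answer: Add(203465, Mul(413, Pow(7, Rational(1, 2)))) ≈ 2.0456e+5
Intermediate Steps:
Function('h')(C) = Add(-9, Mul(7, Pow(C, Rational(1, 2))))
H = Add(531, Mul(-413, Pow(7, Rational(1, 2)))) (H = Mul(-59, Add(-9, Mul(7, Pow(7, Rational(1, 2))))) = Add(531, Mul(-413, Pow(7, Rational(1, 2)))) ≈ -561.70)
Q = 203996 (Q = Add(Add(248, Mul(161, 239)), Mul(-1, -165269)) = Add(Add(248, 38479), 165269) = Add(38727, 165269) = 203996)
Add(Q, Mul(-1, H)) = Add(203996, Mul(-1, Add(531, Mul(-413, Pow(7, Rational(1, 2)))))) = Add(203996, Add(-531, Mul(413, Pow(7, Rational(1, 2))))) = Add(203465, Mul(413, Pow(7, Rational(1, 2))))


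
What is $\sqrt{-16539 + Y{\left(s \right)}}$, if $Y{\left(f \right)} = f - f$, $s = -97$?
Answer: $i \sqrt{16539} \approx 128.6 i$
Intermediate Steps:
$Y{\left(f \right)} = 0$
$\sqrt{-16539 + Y{\left(s \right)}} = \sqrt{-16539 + 0} = \sqrt{-16539} = i \sqrt{16539}$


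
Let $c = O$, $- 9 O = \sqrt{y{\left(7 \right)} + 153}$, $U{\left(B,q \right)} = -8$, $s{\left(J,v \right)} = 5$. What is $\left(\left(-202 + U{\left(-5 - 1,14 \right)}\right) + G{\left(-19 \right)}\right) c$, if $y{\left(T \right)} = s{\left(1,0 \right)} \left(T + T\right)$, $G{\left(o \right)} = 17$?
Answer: $\frac{193 \sqrt{223}}{9} \approx 320.23$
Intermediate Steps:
$y{\left(T \right)} = 10 T$ ($y{\left(T \right)} = 5 \left(T + T\right) = 5 \cdot 2 T = 10 T$)
$O = - \frac{\sqrt{223}}{9}$ ($O = - \frac{\sqrt{10 \cdot 7 + 153}}{9} = - \frac{\sqrt{70 + 153}}{9} = - \frac{\sqrt{223}}{9} \approx -1.6592$)
$c = - \frac{\sqrt{223}}{9} \approx -1.6592$
$\left(\left(-202 + U{\left(-5 - 1,14 \right)}\right) + G{\left(-19 \right)}\right) c = \left(\left(-202 - 8\right) + 17\right) \left(- \frac{\sqrt{223}}{9}\right) = \left(-210 + 17\right) \left(- \frac{\sqrt{223}}{9}\right) = - 193 \left(- \frac{\sqrt{223}}{9}\right) = \frac{193 \sqrt{223}}{9}$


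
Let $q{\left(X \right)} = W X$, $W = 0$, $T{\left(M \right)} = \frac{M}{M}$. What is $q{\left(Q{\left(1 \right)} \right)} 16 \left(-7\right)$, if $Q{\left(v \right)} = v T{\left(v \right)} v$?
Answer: $0$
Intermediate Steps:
$T{\left(M \right)} = 1$
$Q{\left(v \right)} = v^{2}$ ($Q{\left(v \right)} = v 1 v = v v = v^{2}$)
$q{\left(X \right)} = 0$ ($q{\left(X \right)} = 0 X = 0$)
$q{\left(Q{\left(1 \right)} \right)} 16 \left(-7\right) = 0 \cdot 16 \left(-7\right) = 0 \left(-7\right) = 0$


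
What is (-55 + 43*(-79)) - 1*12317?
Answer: -15769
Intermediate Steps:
(-55 + 43*(-79)) - 1*12317 = (-55 - 3397) - 12317 = -3452 - 12317 = -15769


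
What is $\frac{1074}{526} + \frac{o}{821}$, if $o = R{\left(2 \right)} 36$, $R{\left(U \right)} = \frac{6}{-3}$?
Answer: $\frac{421941}{215923} \approx 1.9541$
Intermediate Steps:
$R{\left(U \right)} = -2$ ($R{\left(U \right)} = 6 \left(- \frac{1}{3}\right) = -2$)
$o = -72$ ($o = \left(-2\right) 36 = -72$)
$\frac{1074}{526} + \frac{o}{821} = \frac{1074}{526} - \frac{72}{821} = 1074 \cdot \frac{1}{526} - \frac{72}{821} = \frac{537}{263} - \frac{72}{821} = \frac{421941}{215923}$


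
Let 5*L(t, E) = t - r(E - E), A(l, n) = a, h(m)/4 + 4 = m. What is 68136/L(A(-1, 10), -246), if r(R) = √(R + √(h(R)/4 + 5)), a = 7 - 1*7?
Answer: -340680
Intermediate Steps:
a = 0 (a = 7 - 7 = 0)
h(m) = -16 + 4*m
A(l, n) = 0
r(R) = √(R + √(1 + R)) (r(R) = √(R + √((-16 + 4*R)/4 + 5)) = √(R + √((-16 + 4*R)*(¼) + 5)) = √(R + √((-4 + R) + 5)) = √(R + √(1 + R)))
L(t, E) = -⅕ + t/5 (L(t, E) = (t - √((E - E) + √(1 + (E - E))))/5 = (t - √(0 + √(1 + 0)))/5 = (t - √(0 + √1))/5 = (t - √(0 + 1))/5 = (t - √1)/5 = (t - 1*1)/5 = (t - 1)/5 = (-1 + t)/5 = -⅕ + t/5)
68136/L(A(-1, 10), -246) = 68136/(-⅕ + (⅕)*0) = 68136/(-⅕ + 0) = 68136/(-⅕) = 68136*(-5) = -340680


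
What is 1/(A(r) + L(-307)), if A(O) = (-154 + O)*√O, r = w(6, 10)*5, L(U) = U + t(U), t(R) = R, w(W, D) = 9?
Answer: 614/157649 - 327*√5/157649 ≈ -0.00074339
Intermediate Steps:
L(U) = 2*U (L(U) = U + U = 2*U)
r = 45 (r = 9*5 = 45)
A(O) = √O*(-154 + O)
1/(A(r) + L(-307)) = 1/(√45*(-154 + 45) + 2*(-307)) = 1/((3*√5)*(-109) - 614) = 1/(-327*√5 - 614) = 1/(-614 - 327*√5)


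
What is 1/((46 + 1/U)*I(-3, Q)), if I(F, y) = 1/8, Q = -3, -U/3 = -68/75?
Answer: 544/3153 ≈ 0.17253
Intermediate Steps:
U = 68/25 (U = -(-204)/75 = -3*(-68/75) = 68/25 ≈ 2.7200)
I(F, y) = 1/8
1/((46 + 1/U)*I(-3, Q)) = 1/((46 + 1/(68/25))*(1/8)) = 1/((46 + 25/68)*(1/8)) = 1/((3153/68)*(1/8)) = 1/(3153/544) = 544/3153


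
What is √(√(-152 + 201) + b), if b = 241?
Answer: 2*√62 ≈ 15.748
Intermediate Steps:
√(√(-152 + 201) + b) = √(√(-152 + 201) + 241) = √(√49 + 241) = √(7 + 241) = √248 = 2*√62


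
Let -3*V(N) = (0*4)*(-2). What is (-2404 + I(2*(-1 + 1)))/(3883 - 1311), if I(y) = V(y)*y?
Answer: -601/643 ≈ -0.93468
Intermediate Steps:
V(N) = 0 (V(N) = -0*4*(-2)/3 = -0*(-2) = -⅓*0 = 0)
I(y) = 0 (I(y) = 0*y = 0)
(-2404 + I(2*(-1 + 1)))/(3883 - 1311) = (-2404 + 0)/(3883 - 1311) = -2404/2572 = -2404*1/2572 = -601/643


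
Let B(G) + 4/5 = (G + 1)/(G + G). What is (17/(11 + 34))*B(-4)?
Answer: -289/1800 ≈ -0.16056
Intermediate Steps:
B(G) = -⅘ + (1 + G)/(2*G) (B(G) = -⅘ + (G + 1)/(G + G) = -⅘ + (1 + G)/((2*G)) = -⅘ + (1 + G)*(1/(2*G)) = -⅘ + (1 + G)/(2*G))
(17/(11 + 34))*B(-4) = (17/(11 + 34))*((⅒)*(5 - 3*(-4))/(-4)) = (17/45)*((⅒)*(-¼)*(5 + 12)) = (17*(1/45))*((⅒)*(-¼)*17) = (17/45)*(-17/40) = -289/1800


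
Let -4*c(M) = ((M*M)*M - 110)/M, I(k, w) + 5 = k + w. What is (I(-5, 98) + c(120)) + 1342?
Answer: -104149/48 ≈ -2169.8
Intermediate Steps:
I(k, w) = -5 + k + w (I(k, w) = -5 + (k + w) = -5 + k + w)
c(M) = -(-110 + M³)/(4*M) (c(M) = -((M*M)*M - 110)/(4*M) = -(M²*M - 110)/(4*M) = -(M³ - 110)/(4*M) = -(-110 + M³)/(4*M))
(I(-5, 98) + c(120)) + 1342 = ((-5 - 5 + 98) + (¼)*(110 - 1*120³)/120) + 1342 = (88 + (¼)*(1/120)*(110 - 1*1728000)) + 1342 = (88 + (¼)*(1/120)*(110 - 1728000)) + 1342 = (88 + (¼)*(1/120)*(-1727890)) + 1342 = (88 - 172789/48) + 1342 = -168565/48 + 1342 = -104149/48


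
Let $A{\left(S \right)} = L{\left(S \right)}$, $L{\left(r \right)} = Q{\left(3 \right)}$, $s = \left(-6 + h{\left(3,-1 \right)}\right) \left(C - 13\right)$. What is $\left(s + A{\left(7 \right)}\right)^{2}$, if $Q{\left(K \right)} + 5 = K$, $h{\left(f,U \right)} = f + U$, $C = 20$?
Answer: $900$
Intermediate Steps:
$h{\left(f,U \right)} = U + f$
$Q{\left(K \right)} = -5 + K$
$s = -28$ ($s = \left(-6 + \left(-1 + 3\right)\right) \left(20 - 13\right) = \left(-6 + 2\right) 7 = \left(-4\right) 7 = -28$)
$L{\left(r \right)} = -2$ ($L{\left(r \right)} = -5 + 3 = -2$)
$A{\left(S \right)} = -2$
$\left(s + A{\left(7 \right)}\right)^{2} = \left(-28 - 2\right)^{2} = \left(-30\right)^{2} = 900$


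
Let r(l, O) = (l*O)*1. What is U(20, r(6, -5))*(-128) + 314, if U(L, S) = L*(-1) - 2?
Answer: 3130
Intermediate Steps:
r(l, O) = O*l (r(l, O) = (O*l)*1 = O*l)
U(L, S) = -2 - L (U(L, S) = -L - 2 = -2 - L)
U(20, r(6, -5))*(-128) + 314 = (-2 - 1*20)*(-128) + 314 = (-2 - 20)*(-128) + 314 = -22*(-128) + 314 = 2816 + 314 = 3130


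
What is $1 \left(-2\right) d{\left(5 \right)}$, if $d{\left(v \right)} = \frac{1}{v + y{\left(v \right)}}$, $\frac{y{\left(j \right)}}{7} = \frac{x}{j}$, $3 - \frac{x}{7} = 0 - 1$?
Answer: $- \frac{10}{221} \approx -0.045249$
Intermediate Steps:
$x = 28$ ($x = 21 - 7 \left(0 - 1\right) = 21 - -7 = 21 + 7 = 28$)
$y{\left(j \right)} = \frac{196}{j}$ ($y{\left(j \right)} = 7 \frac{28}{j} = \frac{196}{j}$)
$d{\left(v \right)} = \frac{1}{v + \frac{196}{v}}$
$1 \left(-2\right) d{\left(5 \right)} = 1 \left(-2\right) \frac{5}{196 + 5^{2}} = - 2 \frac{5}{196 + 25} = - 2 \cdot \frac{5}{221} = - 2 \cdot 5 \cdot \frac{1}{221} = \left(-2\right) \frac{5}{221} = - \frac{10}{221}$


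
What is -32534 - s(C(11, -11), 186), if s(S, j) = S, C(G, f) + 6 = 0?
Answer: -32528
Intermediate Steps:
C(G, f) = -6 (C(G, f) = -6 + 0 = -6)
-32534 - s(C(11, -11), 186) = -32534 - 1*(-6) = -32534 + 6 = -32528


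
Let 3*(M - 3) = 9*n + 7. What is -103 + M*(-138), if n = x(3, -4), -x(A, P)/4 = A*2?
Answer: 9097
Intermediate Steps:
x(A, P) = -8*A (x(A, P) = -4*A*2 = -8*A)
n = -24 (n = -8*3 = -24)
M = -200/3 (M = 3 + (9*(-24) + 7)/3 = 3 + (-216 + 7)/3 = 3 + (1/3)*(-209) = 3 - 209/3 = -200/3 ≈ -66.667)
-103 + M*(-138) = -103 - 200/3*(-138) = -103 + 9200 = 9097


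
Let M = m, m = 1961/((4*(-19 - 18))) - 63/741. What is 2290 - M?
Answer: 2275695/988 ≈ 2303.3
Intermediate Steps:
m = -13175/988 (m = 1961/((4*(-37))) - 63*1/741 = 1961/(-148) - 21/247 = 1961*(-1/148) - 21/247 = -53/4 - 21/247 = -13175/988 ≈ -13.335)
M = -13175/988 ≈ -13.335
2290 - M = 2290 - 1*(-13175/988) = 2290 + 13175/988 = 2275695/988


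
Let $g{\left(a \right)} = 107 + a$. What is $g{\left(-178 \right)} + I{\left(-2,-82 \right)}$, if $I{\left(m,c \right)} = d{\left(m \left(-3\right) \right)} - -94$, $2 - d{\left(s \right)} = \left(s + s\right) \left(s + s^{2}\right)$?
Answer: $-479$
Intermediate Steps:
$d{\left(s \right)} = 2 - 2 s \left(s + s^{2}\right)$ ($d{\left(s \right)} = 2 - \left(s + s\right) \left(s + s^{2}\right) = 2 - 2 s \left(s + s^{2}\right)$)
$I{\left(m,c \right)} = 96 - 18 m^{2} + 54 m^{3}$ ($I{\left(m,c \right)} = \left(2 - 2 \left(m \left(-3\right)\right)^{2} - 2 \left(m \left(-3\right)\right)^{3}\right) - -94 = \left(2 - 2 \left(- 3 m\right)^{2} - 2 \left(- 3 m\right)^{3}\right) + 94 = \left(2 - 2 \cdot 9 m^{2} - 2 \left(- 27 m^{3}\right)\right) + 94 = \left(2 - 18 m^{2} + 54 m^{3}\right) + 94 = 96 - 18 m^{2} + 54 m^{3}$)
$g{\left(-178 \right)} + I{\left(-2,-82 \right)} = \left(107 - 178\right) + \left(96 - 18 \left(-2\right)^{2} + 54 \left(-2\right)^{3}\right) = -71 + \left(96 - 72 + 54 \left(-8\right)\right) = -71 - 408 = -479$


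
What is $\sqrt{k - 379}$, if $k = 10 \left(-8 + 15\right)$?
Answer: $i \sqrt{309} \approx 17.578 i$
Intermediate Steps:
$k = 70$ ($k = 10 \cdot 7 = 70$)
$\sqrt{k - 379} = \sqrt{70 - 379} = \sqrt{-309} = i \sqrt{309}$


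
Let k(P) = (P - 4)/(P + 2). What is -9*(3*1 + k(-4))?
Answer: -63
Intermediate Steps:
k(P) = (-4 + P)/(2 + P)
-9*(3*1 + k(-4)) = -9*(3*1 + (-4 - 4)/(2 - 4)) = -9*(3 - 8/(-2)) = -9*(3 - ½*(-8)) = -9*(3 + 4) = -9*7 = -63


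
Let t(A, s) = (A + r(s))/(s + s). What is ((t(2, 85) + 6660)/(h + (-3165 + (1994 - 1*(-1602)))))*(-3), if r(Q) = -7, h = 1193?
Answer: -679317/55216 ≈ -12.303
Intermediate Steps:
t(A, s) = (-7 + A)/(2*s) (t(A, s) = (A - 7)/(s + s) = (-7 + A)/((2*s)) = (-7 + A)*(1/(2*s)) = (-7 + A)/(2*s))
((t(2, 85) + 6660)/(h + (-3165 + (1994 - 1*(-1602)))))*(-3) = (((1/2)*(-7 + 2)/85 + 6660)/(1193 + (-3165 + (1994 - 1*(-1602)))))*(-3) = (((1/2)*(1/85)*(-5) + 6660)/(1193 + (-3165 + (1994 + 1602))))*(-3) = ((-1/34 + 6660)/(1193 + (-3165 + 3596)))*(-3) = (226439/(34*(1193 + 431)))*(-3) = ((226439/34)/1624)*(-3) = ((226439/34)*(1/1624))*(-3) = (226439/55216)*(-3) = -679317/55216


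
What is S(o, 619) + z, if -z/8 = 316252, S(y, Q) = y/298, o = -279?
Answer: -753945047/298 ≈ -2.5300e+6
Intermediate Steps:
S(y, Q) = y/298 (S(y, Q) = y*(1/298) = y/298)
z = -2530016 (z = -8*316252 = -2530016)
S(o, 619) + z = (1/298)*(-279) - 2530016 = -279/298 - 2530016 = -753945047/298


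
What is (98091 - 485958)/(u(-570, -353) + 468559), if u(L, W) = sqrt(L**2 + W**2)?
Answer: -60579524551/73182362324 + 129289*sqrt(449509)/73182362324 ≈ -0.82660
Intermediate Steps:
(98091 - 485958)/(u(-570, -353) + 468559) = (98091 - 485958)/(sqrt((-570)**2 + (-353)**2) + 468559) = -387867/(sqrt(324900 + 124609) + 468559) = -387867/(sqrt(449509) + 468559) = -387867/(468559 + sqrt(449509))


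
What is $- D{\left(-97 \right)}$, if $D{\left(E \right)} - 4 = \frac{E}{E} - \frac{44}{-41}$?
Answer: $- \frac{249}{41} \approx -6.0732$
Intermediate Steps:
$D{\left(E \right)} = \frac{249}{41}$ ($D{\left(E \right)} = 4 + \left(\frac{E}{E} - \frac{44}{-41}\right) = 4 + \left(1 - - \frac{44}{41}\right) = 4 + \left(1 + \frac{44}{41}\right) = 4 + \frac{85}{41} = \frac{249}{41}$)
$- D{\left(-97 \right)} = \left(-1\right) \frac{249}{41} = - \frac{249}{41}$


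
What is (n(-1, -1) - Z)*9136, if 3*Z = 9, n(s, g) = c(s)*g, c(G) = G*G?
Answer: -36544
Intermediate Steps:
c(G) = G²
n(s, g) = g*s² (n(s, g) = s²*g = g*s²)
Z = 3 (Z = (⅓)*9 = 3)
(n(-1, -1) - Z)*9136 = (-1*(-1)² - 1*3)*9136 = (-1*1 - 3)*9136 = (-1 - 3)*9136 = -4*9136 = -36544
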